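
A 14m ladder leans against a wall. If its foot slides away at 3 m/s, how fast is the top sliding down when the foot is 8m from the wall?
4√33/11 ≈ 2.089 m/s

x² + y² = 14²
2x·dx/dt + 2y·dy/dt = 0
dy/dt = -x/y · dx/dt = -8/(2√33) · 3 = -4√33/11 m/s
The top is descending at 4√33/11 ≈ 2.089 m/s.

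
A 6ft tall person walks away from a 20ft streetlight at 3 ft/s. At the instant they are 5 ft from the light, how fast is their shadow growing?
9/7 ft/s

By similar triangles: 20/(x+s) = 6/s
Solving: s = 6x/14
ds/dt = 6/14 · dx/dt = 3/7 · 3 = 9/7 ft/s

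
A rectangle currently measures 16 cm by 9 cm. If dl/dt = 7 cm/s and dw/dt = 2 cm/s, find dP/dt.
18 cm/s

P = 2(l + w)
dP/dt = 2(dl/dt + dw/dt) = 2(7 + 2) = 18 cm/s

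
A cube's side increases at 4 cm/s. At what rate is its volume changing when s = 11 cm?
1452 cm³/s

V = s³
dV/dt = 3s² · ds/dt = 3·11²·4 = 1452 cm³/s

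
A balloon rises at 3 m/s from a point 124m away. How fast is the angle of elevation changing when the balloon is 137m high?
0.010895 rad/s

tan(θ) = y/124
sec²(θ) · dθ/dt = (1/124) · dy/dt
dθ/dt = cos²(θ)/124 · 3 = 124/(124² + 137²) · 3
dθ/dt = 0.010895 rad/s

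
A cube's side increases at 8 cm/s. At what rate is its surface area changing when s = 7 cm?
672 cm²/s

A = 6s²
dA/dt = 12s · ds/dt = 12·7·8 = 672 cm²/s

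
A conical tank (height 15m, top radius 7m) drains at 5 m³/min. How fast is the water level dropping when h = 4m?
1125/(784π) ≈ 0.4568 m/min

r/h = 7/15, so r = (7/15)h
V = (1/3)πr²h = (1/3)π((7/15)h)²h = (49/675)πh³
dV/dh = (49/225)πh²
dh/dt = (dV/dt)/(dV/dh) = -5/((49/225)π·4²) = -1125/(784π) m/min
The level is dropping at 1125/(784π) ≈ 0.4568 m/min.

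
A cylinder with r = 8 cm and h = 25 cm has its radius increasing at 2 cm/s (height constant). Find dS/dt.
164π cm²/s

S = 2πrh + 2πr² (lateral + bases)
dS/dt = (2πh + 4πr)·dr/dt = (2π·25 + 4π·8)·2
= 164π cm²/s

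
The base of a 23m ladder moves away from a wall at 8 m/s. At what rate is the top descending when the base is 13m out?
26√10/15 ≈ 5.481 m/s

x² + y² = 23²
2x·dx/dt + 2y·dy/dt = 0
dy/dt = -x/y · dx/dt = -13/(6√10) · 8 = -26√10/15 m/s
The top is descending at 26√10/15 ≈ 5.481 m/s.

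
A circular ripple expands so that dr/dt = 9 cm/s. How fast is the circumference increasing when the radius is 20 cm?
18π cm/s

C = 2πr
dC/dt = 2π · dr/dt = 2π · 9 = 18π cm/s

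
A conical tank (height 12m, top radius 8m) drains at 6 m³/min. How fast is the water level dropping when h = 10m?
27/(200π) ≈ 0.04297 m/min

r/h = 8/12, so r = (2/3)h
V = (1/3)πr²h = (1/3)π((2/3)h)²h = (4/27)πh³
dV/dh = (4/9)πh²
dh/dt = (dV/dt)/(dV/dh) = -6/((4/9)π·10²) = -27/(200π) m/min
The level is dropping at 27/(200π) ≈ 0.04297 m/min.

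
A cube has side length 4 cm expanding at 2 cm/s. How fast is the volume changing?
96 cm³/s

V = s³
dV/dt = 3s² · ds/dt = 3·4²·2 = 96 cm³/s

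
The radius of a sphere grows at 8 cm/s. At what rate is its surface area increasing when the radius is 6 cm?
384π cm²/s

S = 4πr²
dS/dt = dS/dr · dr/dt = 8πr · 8
At r = 6: dS/dt = 384π cm²/s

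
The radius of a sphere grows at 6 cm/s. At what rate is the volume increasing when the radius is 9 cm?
1944π cm³/s

V = (4/3)πr³
dV/dt = dV/dr · dr/dt = 4πr² · 6
At r = 9: dV/dt = 1944π cm³/s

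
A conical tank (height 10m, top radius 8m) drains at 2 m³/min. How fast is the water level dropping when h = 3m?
25/(72π) ≈ 0.1105 m/min

r/h = 8/10, so r = (4/5)h
V = (1/3)πr²h = (1/3)π((4/5)h)²h = (16/75)πh³
dV/dh = (16/25)πh²
dh/dt = (dV/dt)/(dV/dh) = -2/((16/25)π·3²) = -25/(72π) m/min
The level is dropping at 25/(72π) ≈ 0.1105 m/min.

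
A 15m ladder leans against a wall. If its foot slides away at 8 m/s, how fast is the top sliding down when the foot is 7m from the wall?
14√11/11 ≈ 4.221 m/s

x² + y² = 15²
2x·dx/dt + 2y·dy/dt = 0
dy/dt = -x/y · dx/dt = -7/(4√11) · 8 = -14√11/11 m/s
The top is descending at 14√11/11 ≈ 4.221 m/s.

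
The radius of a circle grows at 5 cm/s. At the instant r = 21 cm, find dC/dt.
10π cm/s

C = 2πr
dC/dt = 2π · dr/dt = 2π · 5 = 10π cm/s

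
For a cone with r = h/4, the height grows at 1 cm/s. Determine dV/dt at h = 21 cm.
441π/16 cm³/s

V = (1/3)π(h/4)²h = πh³/48
dV/dt = πh²/16 · 1
At h = 21: dV/dt = 441π/16 cm³/s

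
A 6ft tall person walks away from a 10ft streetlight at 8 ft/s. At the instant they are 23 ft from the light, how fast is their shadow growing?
12 ft/s

By similar triangles: 10/(x+s) = 6/s
Solving: s = 6x/4
ds/dt = 6/4 · dx/dt = 3/2 · 8 = 12 ft/s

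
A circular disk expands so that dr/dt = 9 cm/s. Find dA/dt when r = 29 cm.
522π cm²/s

A = πr²
dA/dt = 2πr · dr/dt = 2π(29)(9) = 522π cm²/s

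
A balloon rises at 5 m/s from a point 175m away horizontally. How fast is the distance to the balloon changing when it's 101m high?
505√40826/40826 ≈ 2.499 m/s

z² = 175² + y²
z = √(175² + 101²) = √40826
dz/dt = y/z · dy/dt = 101/√40826 · 5 = 505√40826/40826 ≈ 2.499 m/s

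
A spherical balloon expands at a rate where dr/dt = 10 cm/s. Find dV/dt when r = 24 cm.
23040π cm³/s

V = (4/3)πr³
dV/dt = dV/dr · dr/dt = 4πr² · 10
At r = 24: dV/dt = 23040π cm³/s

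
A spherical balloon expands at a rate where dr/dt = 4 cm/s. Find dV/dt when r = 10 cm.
1600π cm³/s

V = (4/3)πr³
dV/dt = dV/dr · dr/dt = 4πr² · 4
At r = 10: dV/dt = 1600π cm³/s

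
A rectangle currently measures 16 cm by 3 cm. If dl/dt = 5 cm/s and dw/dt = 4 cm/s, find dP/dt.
18 cm/s

P = 2(l + w)
dP/dt = 2(dl/dt + dw/dt) = 2(5 + 4) = 18 cm/s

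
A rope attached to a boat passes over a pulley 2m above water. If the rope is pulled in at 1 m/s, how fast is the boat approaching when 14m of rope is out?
7√3/12 ≈ 1.01 m/s

rope² = x² + 2²
x = √(14² - 2²) = 8√3
dx/dt = (rope/x) · d(rope)/dt = (14/(8√3)) · (-1) = -7√3/12 m/s
The boat approaches at 7√3/12 ≈ 1.01 m/s.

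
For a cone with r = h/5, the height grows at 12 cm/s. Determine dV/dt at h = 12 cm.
1728π/25 cm³/s

V = (1/3)π(h/5)²h = πh³/75
dV/dt = πh²/25 · 12
At h = 12: dV/dt = 1728π/25 cm³/s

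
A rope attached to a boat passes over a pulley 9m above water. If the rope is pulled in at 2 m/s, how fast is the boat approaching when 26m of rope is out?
52√595/595 ≈ 2.132 m/s

rope² = x² + 9²
x = √(26² - 9²) = √595
dx/dt = (rope/x) · d(rope)/dt = (26/√595) · (-2) = -52√595/595 m/s
The boat approaches at 52√595/595 ≈ 2.132 m/s.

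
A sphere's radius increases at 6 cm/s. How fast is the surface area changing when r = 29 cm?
1392π cm²/s

S = 4πr²
dS/dt = dS/dr · dr/dt = 8πr · 6
At r = 29: dS/dt = 1392π cm²/s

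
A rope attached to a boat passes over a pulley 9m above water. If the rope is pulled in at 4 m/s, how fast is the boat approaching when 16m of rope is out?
64√7/35 ≈ 4.838 m/s

rope² = x² + 9²
x = √(16² - 9²) = 5√7
dx/dt = (rope/x) · d(rope)/dt = (16/(5√7)) · (-4) = -64√7/35 m/s
The boat approaches at 64√7/35 ≈ 4.838 m/s.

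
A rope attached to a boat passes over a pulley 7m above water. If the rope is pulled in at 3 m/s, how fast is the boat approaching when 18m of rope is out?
54√11/55 ≈ 3.256 m/s

rope² = x² + 7²
x = √(18² - 7²) = 5√11
dx/dt = (rope/x) · d(rope)/dt = (18/(5√11)) · (-3) = -54√11/55 m/s
The boat approaches at 54√11/55 ≈ 3.256 m/s.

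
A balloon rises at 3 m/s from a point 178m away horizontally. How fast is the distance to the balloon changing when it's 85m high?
255√38909/38909 ≈ 1.293 m/s

z² = 178² + y²
z = √(178² + 85²) = √38909
dz/dt = y/z · dy/dt = 85/√38909 · 3 = 255√38909/38909 ≈ 1.293 m/s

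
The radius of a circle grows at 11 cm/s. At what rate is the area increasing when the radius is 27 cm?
594π cm²/s

A = πr²
dA/dt = 2πr · dr/dt = 2π(27)(11) = 594π cm²/s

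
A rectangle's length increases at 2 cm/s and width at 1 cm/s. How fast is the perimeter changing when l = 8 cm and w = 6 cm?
6 cm/s

P = 2(l + w)
dP/dt = 2(dl/dt + dw/dt) = 2(2 + 1) = 6 cm/s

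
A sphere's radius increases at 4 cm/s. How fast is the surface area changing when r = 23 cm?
736π cm²/s

S = 4πr²
dS/dt = dS/dr · dr/dt = 8πr · 4
At r = 23: dS/dt = 736π cm²/s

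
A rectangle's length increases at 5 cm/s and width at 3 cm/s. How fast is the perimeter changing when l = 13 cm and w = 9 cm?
16 cm/s

P = 2(l + w)
dP/dt = 2(dl/dt + dw/dt) = 2(5 + 3) = 16 cm/s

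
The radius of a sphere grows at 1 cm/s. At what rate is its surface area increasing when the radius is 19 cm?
152π cm²/s

S = 4πr²
dS/dt = dS/dr · dr/dt = 8πr · 1
At r = 19: dS/dt = 152π cm²/s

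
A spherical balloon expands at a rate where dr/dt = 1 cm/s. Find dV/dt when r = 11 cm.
484π cm³/s

V = (4/3)πr³
dV/dt = dV/dr · dr/dt = 4πr² · 1
At r = 11: dV/dt = 484π cm³/s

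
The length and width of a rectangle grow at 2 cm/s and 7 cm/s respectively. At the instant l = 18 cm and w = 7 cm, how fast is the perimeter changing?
18 cm/s

P = 2(l + w)
dP/dt = 2(dl/dt + dw/dt) = 2(2 + 7) = 18 cm/s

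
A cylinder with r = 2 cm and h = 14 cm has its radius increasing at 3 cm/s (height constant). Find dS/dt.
108π cm²/s

S = 2πrh + 2πr² (lateral + bases)
dS/dt = (2πh + 4πr)·dr/dt = (2π·14 + 4π·2)·3
= 108π cm²/s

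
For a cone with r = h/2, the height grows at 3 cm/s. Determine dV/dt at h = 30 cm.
675π cm³/s

V = (1/3)π(h/2)²h = πh³/12
dV/dt = πh²/4 · 3
At h = 30: dV/dt = 675π cm³/s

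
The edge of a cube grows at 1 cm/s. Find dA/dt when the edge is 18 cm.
216 cm²/s

A = 6s²
dA/dt = 12s · ds/dt = 12·18·1 = 216 cm²/s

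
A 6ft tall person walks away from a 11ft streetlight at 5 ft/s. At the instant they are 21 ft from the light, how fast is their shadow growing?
6 ft/s

By similar triangles: 11/(x+s) = 6/s
Solving: s = 6x/5
ds/dt = 6/5 · dx/dt = 6/5 · 5 = 6 ft/s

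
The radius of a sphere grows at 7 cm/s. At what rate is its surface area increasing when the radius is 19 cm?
1064π cm²/s

S = 4πr²
dS/dt = dS/dr · dr/dt = 8πr · 7
At r = 19: dS/dt = 1064π cm²/s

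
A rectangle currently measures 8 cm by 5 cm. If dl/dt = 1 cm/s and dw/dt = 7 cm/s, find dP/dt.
16 cm/s

P = 2(l + w)
dP/dt = 2(dl/dt + dw/dt) = 2(1 + 7) = 16 cm/s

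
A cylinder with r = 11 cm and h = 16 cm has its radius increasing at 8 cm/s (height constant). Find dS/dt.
608π cm²/s

S = 2πrh + 2πr² (lateral + bases)
dS/dt = (2πh + 4πr)·dr/dt = (2π·16 + 4π·11)·8
= 608π cm²/s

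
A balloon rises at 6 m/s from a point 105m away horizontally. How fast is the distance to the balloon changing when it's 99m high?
99√2314/1157 ≈ 4.116 m/s

z² = 105² + y²
z = √(105² + 99²) = 3√2314
dz/dt = y/z · dy/dt = 99/(3√2314) · 6 = 99√2314/1157 ≈ 4.116 m/s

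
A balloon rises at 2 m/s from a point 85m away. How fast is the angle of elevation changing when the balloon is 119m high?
0.007949 rad/s

tan(θ) = y/85
sec²(θ) · dθ/dt = (1/85) · dy/dt
dθ/dt = cos²(θ)/85 · 2 = 85/(85² + 119²) · 2
dθ/dt = 0.007949 rad/s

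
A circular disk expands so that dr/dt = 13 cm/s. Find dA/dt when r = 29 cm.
754π cm²/s

A = πr²
dA/dt = 2πr · dr/dt = 2π(29)(13) = 754π cm²/s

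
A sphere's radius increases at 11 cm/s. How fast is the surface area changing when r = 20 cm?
1760π cm²/s

S = 4πr²
dS/dt = dS/dr · dr/dt = 8πr · 11
At r = 20: dS/dt = 1760π cm²/s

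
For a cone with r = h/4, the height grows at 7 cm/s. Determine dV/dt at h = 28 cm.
343π cm³/s

V = (1/3)π(h/4)²h = πh³/48
dV/dt = πh²/16 · 7
At h = 28: dV/dt = 343π cm³/s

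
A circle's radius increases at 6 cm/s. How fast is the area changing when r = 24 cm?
288π cm²/s

A = πr²
dA/dt = 2πr · dr/dt = 2π(24)(6) = 288π cm²/s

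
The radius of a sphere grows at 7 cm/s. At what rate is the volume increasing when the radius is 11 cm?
3388π cm³/s

V = (4/3)πr³
dV/dt = dV/dr · dr/dt = 4πr² · 7
At r = 11: dV/dt = 3388π cm³/s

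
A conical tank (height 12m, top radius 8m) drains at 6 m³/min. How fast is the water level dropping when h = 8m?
27/(128π) ≈ 0.06714 m/min

r/h = 8/12, so r = (2/3)h
V = (1/3)πr²h = (1/3)π((2/3)h)²h = (4/27)πh³
dV/dh = (4/9)πh²
dh/dt = (dV/dt)/(dV/dh) = -6/((4/9)π·8²) = -27/(128π) m/min
The level is dropping at 27/(128π) ≈ 0.06714 m/min.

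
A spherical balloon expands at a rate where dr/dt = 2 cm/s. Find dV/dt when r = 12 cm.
1152π cm³/s

V = (4/3)πr³
dV/dt = dV/dr · dr/dt = 4πr² · 2
At r = 12: dV/dt = 1152π cm³/s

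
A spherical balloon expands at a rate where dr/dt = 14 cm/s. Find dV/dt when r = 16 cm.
14336π cm³/s

V = (4/3)πr³
dV/dt = dV/dr · dr/dt = 4πr² · 14
At r = 16: dV/dt = 14336π cm³/s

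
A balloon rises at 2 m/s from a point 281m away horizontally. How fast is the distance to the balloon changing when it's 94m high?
188√87797/87797 ≈ 0.6345 m/s

z² = 281² + y²
z = √(281² + 94²) = √87797
dz/dt = y/z · dy/dt = 94/√87797 · 2 = 188√87797/87797 ≈ 0.6345 m/s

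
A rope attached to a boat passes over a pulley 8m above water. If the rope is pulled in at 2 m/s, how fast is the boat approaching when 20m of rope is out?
10√21/21 ≈ 2.182 m/s

rope² = x² + 8²
x = √(20² - 8²) = 4√21
dx/dt = (rope/x) · d(rope)/dt = (20/(4√21)) · (-2) = -10√21/21 m/s
The boat approaches at 10√21/21 ≈ 2.182 m/s.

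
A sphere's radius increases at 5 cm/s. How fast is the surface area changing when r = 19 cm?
760π cm²/s

S = 4πr²
dS/dt = dS/dr · dr/dt = 8πr · 5
At r = 19: dS/dt = 760π cm²/s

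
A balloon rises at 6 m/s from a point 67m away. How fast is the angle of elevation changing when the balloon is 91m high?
0.03148 rad/s

tan(θ) = y/67
sec²(θ) · dθ/dt = (1/67) · dy/dt
dθ/dt = cos²(θ)/67 · 6 = 67/(67² + 91²) · 6
dθ/dt = 0.03148 rad/s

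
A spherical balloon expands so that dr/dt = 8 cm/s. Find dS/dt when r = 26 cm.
1664π cm²/s

S = 4πr²
dS/dt = dS/dr · dr/dt = 8πr · 8
At r = 26: dS/dt = 1664π cm²/s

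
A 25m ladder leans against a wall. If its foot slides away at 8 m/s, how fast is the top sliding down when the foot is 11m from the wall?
22√14/21 ≈ 3.92 m/s

x² + y² = 25²
2x·dx/dt + 2y·dy/dt = 0
dy/dt = -x/y · dx/dt = -11/(6√14) · 8 = -22√14/21 m/s
The top is descending at 22√14/21 ≈ 3.92 m/s.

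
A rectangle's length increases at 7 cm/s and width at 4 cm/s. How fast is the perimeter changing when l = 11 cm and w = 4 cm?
22 cm/s

P = 2(l + w)
dP/dt = 2(dl/dt + dw/dt) = 2(7 + 4) = 22 cm/s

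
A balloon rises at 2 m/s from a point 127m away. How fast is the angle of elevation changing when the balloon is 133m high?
0.007511 rad/s

tan(θ) = y/127
sec²(θ) · dθ/dt = (1/127) · dy/dt
dθ/dt = cos²(θ)/127 · 2 = 127/(127² + 133²) · 2
dθ/dt = 0.007511 rad/s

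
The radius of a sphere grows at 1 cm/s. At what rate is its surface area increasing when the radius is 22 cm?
176π cm²/s

S = 4πr²
dS/dt = dS/dr · dr/dt = 8πr · 1
At r = 22: dS/dt = 176π cm²/s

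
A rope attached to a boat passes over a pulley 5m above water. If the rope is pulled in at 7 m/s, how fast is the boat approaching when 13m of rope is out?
91/12 ≈ 7.583 m/s

rope² = x² + 5²
x = √(13² - 5²) = 12
dx/dt = (rope/x) · d(rope)/dt = (13/12) · (-7) = -91/12 m/s
The boat approaches at 91/12 ≈ 7.583 m/s.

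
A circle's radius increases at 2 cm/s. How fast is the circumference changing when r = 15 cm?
4π cm/s

C = 2πr
dC/dt = 2π · dr/dt = 2π · 2 = 4π cm/s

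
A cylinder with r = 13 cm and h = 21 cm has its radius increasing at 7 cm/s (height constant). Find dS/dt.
658π cm²/s

S = 2πrh + 2πr² (lateral + bases)
dS/dt = (2πh + 4πr)·dr/dt = (2π·21 + 4π·13)·7
= 658π cm²/s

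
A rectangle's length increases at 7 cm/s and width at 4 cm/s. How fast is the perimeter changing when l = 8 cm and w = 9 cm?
22 cm/s

P = 2(l + w)
dP/dt = 2(dl/dt + dw/dt) = 2(7 + 4) = 22 cm/s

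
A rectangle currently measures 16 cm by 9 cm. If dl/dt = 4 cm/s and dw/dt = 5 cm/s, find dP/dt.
18 cm/s

P = 2(l + w)
dP/dt = 2(dl/dt + dw/dt) = 2(4 + 5) = 18 cm/s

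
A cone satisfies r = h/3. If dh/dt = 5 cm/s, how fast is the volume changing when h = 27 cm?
405π cm³/s

V = (1/3)π(h/3)²h = πh³/27
dV/dt = πh²/9 · 5
At h = 27: dV/dt = 405π cm³/s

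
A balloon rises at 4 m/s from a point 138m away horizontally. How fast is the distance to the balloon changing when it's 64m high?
128√5785/5785 ≈ 1.683 m/s

z² = 138² + y²
z = √(138² + 64²) = 2√5785
dz/dt = y/z · dy/dt = 64/(2√5785) · 4 = 128√5785/5785 ≈ 1.683 m/s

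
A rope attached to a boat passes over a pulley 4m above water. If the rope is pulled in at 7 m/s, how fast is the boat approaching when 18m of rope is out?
9√77/11 ≈ 7.18 m/s

rope² = x² + 4²
x = √(18² - 4²) = 2√77
dx/dt = (rope/x) · d(rope)/dt = (18/(2√77)) · (-7) = -9√77/11 m/s
The boat approaches at 9√77/11 ≈ 7.18 m/s.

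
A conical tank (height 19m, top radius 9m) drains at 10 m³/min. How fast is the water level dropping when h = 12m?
1805/(5832π) ≈ 0.09852 m/min

r/h = 9/19, so r = (9/19)h
V = (1/3)πr²h = (1/3)π((9/19)h)²h = (27/361)πh³
dV/dh = (81/361)πh²
dh/dt = (dV/dt)/(dV/dh) = -10/((81/361)π·12²) = -1805/(5832π) m/min
The level is dropping at 1805/(5832π) ≈ 0.09852 m/min.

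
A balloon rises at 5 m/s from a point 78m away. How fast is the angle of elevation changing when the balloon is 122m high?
0.0186 rad/s

tan(θ) = y/78
sec²(θ) · dθ/dt = (1/78) · dy/dt
dθ/dt = cos²(θ)/78 · 5 = 78/(78² + 122²) · 5
dθ/dt = 0.0186 rad/s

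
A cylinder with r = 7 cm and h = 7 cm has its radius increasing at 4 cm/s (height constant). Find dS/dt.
168π cm²/s

S = 2πrh + 2πr² (lateral + bases)
dS/dt = (2πh + 4πr)·dr/dt = (2π·7 + 4π·7)·4
= 168π cm²/s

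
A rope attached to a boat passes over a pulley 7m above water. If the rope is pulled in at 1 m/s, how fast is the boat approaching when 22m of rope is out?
22√435/435 ≈ 1.055 m/s

rope² = x² + 7²
x = √(22² - 7²) = √435
dx/dt = (rope/x) · d(rope)/dt = (22/√435) · (-1) = -22√435/435 m/s
The boat approaches at 22√435/435 ≈ 1.055 m/s.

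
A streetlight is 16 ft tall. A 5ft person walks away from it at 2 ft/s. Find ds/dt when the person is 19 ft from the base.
10/11 ft/s

By similar triangles: 16/(x+s) = 5/s
Solving: s = 5x/11
ds/dt = 5/11 · dx/dt = 5/11 · 2 = 10/11 ft/s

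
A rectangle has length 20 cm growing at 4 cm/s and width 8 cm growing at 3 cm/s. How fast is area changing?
92 cm²/s

A = lw
dA/dt = w·dl/dt + l·dw/dt = 8·4 + 20·3 = 92 cm²/s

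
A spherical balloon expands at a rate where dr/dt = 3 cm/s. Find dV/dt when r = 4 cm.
192π cm³/s

V = (4/3)πr³
dV/dt = dV/dr · dr/dt = 4πr² · 3
At r = 4: dV/dt = 192π cm³/s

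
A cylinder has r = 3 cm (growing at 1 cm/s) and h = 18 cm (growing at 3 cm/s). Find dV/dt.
135π cm³/s

V = πr²h
dV/dt = 2πrh·dr/dt + πr²·dh/dt
= 2π(3)(18)(1) + π(3)²(3)
= 135π cm³/s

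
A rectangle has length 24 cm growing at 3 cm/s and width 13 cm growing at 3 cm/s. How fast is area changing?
111 cm²/s

A = lw
dA/dt = w·dl/dt + l·dw/dt = 13·3 + 24·3 = 111 cm²/s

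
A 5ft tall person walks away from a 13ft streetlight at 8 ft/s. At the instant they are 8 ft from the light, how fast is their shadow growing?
5 ft/s

By similar triangles: 13/(x+s) = 5/s
Solving: s = 5x/8
ds/dt = 5/8 · dx/dt = 5/8 · 8 = 5 ft/s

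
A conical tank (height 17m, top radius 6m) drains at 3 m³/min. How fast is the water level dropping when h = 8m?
289/(768π) ≈ 0.1198 m/min

r/h = 6/17, so r = (6/17)h
V = (1/3)πr²h = (1/3)π((6/17)h)²h = (12/289)πh³
dV/dh = (36/289)πh²
dh/dt = (dV/dt)/(dV/dh) = -3/((36/289)π·8²) = -289/(768π) m/min
The level is dropping at 289/(768π) ≈ 0.1198 m/min.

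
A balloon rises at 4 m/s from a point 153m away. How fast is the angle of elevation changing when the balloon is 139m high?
0.014322 rad/s

tan(θ) = y/153
sec²(θ) · dθ/dt = (1/153) · dy/dt
dθ/dt = cos²(θ)/153 · 4 = 153/(153² + 139²) · 4
dθ/dt = 0.014322 rad/s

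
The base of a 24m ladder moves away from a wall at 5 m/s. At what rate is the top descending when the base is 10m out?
25√119/119 ≈ 2.292 m/s

x² + y² = 24²
2x·dx/dt + 2y·dy/dt = 0
dy/dt = -x/y · dx/dt = -10/(2√119) · 5 = -25√119/119 m/s
The top is descending at 25√119/119 ≈ 2.292 m/s.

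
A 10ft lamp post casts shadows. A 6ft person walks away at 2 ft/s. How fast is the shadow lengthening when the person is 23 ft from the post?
3 ft/s

By similar triangles: 10/(x+s) = 6/s
Solving: s = 6x/4
ds/dt = 6/4 · dx/dt = 3/2 · 2 = 3 ft/s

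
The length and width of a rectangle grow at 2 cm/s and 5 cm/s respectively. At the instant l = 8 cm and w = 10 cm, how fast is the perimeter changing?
14 cm/s

P = 2(l + w)
dP/dt = 2(dl/dt + dw/dt) = 2(2 + 5) = 14 cm/s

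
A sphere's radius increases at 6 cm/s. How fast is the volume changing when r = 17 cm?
6936π cm³/s

V = (4/3)πr³
dV/dt = dV/dr · dr/dt = 4πr² · 6
At r = 17: dV/dt = 6936π cm³/s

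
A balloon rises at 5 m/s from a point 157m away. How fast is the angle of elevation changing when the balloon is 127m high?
0.019251 rad/s

tan(θ) = y/157
sec²(θ) · dθ/dt = (1/157) · dy/dt
dθ/dt = cos²(θ)/157 · 5 = 157/(157² + 127²) · 5
dθ/dt = 0.019251 rad/s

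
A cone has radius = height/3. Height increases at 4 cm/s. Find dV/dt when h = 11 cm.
484π/9 cm³/s

V = (1/3)π(h/3)²h = πh³/27
dV/dt = πh²/9 · 4
At h = 11: dV/dt = 484π/9 cm³/s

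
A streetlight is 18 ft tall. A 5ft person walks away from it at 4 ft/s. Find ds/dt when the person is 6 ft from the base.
20/13 ft/s

By similar triangles: 18/(x+s) = 5/s
Solving: s = 5x/13
ds/dt = 5/13 · dx/dt = 5/13 · 4 = 20/13 ft/s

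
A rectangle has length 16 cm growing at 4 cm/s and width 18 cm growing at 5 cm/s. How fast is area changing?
152 cm²/s

A = lw
dA/dt = w·dl/dt + l·dw/dt = 18·4 + 16·5 = 152 cm²/s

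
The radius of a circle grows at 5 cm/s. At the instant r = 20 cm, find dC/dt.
10π cm/s

C = 2πr
dC/dt = 2π · dr/dt = 2π · 5 = 10π cm/s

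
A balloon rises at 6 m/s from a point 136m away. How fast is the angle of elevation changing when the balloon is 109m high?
0.026862 rad/s

tan(θ) = y/136
sec²(θ) · dθ/dt = (1/136) · dy/dt
dθ/dt = cos²(θ)/136 · 6 = 136/(136² + 109²) · 6
dθ/dt = 0.026862 rad/s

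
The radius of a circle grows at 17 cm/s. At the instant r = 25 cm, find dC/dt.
34π cm/s

C = 2πr
dC/dt = 2π · dr/dt = 2π · 17 = 34π cm/s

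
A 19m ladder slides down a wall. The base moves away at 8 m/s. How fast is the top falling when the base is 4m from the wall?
32√345/345 ≈ 1.723 m/s

x² + y² = 19²
2x·dx/dt + 2y·dy/dt = 0
dy/dt = -x/y · dx/dt = -4/√345 · 8 = -32√345/345 m/s
The top is descending at 32√345/345 ≈ 1.723 m/s.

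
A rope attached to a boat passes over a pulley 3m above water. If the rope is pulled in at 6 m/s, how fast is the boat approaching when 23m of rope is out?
69√130/130 ≈ 6.052 m/s

rope² = x² + 3²
x = √(23² - 3²) = 2√130
dx/dt = (rope/x) · d(rope)/dt = (23/(2√130)) · (-6) = -69√130/130 m/s
The boat approaches at 69√130/130 ≈ 6.052 m/s.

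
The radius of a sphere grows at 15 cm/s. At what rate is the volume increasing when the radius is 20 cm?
24000π cm³/s

V = (4/3)πr³
dV/dt = dV/dr · dr/dt = 4πr² · 15
At r = 20: dV/dt = 24000π cm³/s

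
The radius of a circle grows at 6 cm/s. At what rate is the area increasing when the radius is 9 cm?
108π cm²/s

A = πr²
dA/dt = 2πr · dr/dt = 2π(9)(6) = 108π cm²/s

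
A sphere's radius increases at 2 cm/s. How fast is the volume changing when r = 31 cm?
7688π cm³/s

V = (4/3)πr³
dV/dt = dV/dr · dr/dt = 4πr² · 2
At r = 31: dV/dt = 7688π cm³/s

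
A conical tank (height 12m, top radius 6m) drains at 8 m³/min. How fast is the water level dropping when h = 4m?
2/π ≈ 0.6366 m/min

r/h = 6/12, so r = (1/2)h
V = (1/3)πr²h = (1/3)π((1/2)h)²h = (1/12)πh³
dV/dh = (1/4)πh²
dh/dt = (dV/dt)/(dV/dh) = -8/((1/4)π·4²) = -2/π m/min
The level is dropping at 2/π ≈ 0.6366 m/min.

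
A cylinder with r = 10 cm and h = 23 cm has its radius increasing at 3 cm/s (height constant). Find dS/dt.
258π cm²/s

S = 2πrh + 2πr² (lateral + bases)
dS/dt = (2πh + 4πr)·dr/dt = (2π·23 + 4π·10)·3
= 258π cm²/s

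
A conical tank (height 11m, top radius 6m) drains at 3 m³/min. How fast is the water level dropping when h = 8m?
121/(768π) ≈ 0.05015 m/min

r/h = 6/11, so r = (6/11)h
V = (1/3)πr²h = (1/3)π((6/11)h)²h = (12/121)πh³
dV/dh = (36/121)πh²
dh/dt = (dV/dt)/(dV/dh) = -3/((36/121)π·8²) = -121/(768π) m/min
The level is dropping at 121/(768π) ≈ 0.05015 m/min.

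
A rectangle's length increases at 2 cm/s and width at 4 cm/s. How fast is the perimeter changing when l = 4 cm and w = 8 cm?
12 cm/s

P = 2(l + w)
dP/dt = 2(dl/dt + dw/dt) = 2(2 + 4) = 12 cm/s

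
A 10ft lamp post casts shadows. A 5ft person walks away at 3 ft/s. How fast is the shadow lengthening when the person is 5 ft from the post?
3 ft/s

By similar triangles: 10/(x+s) = 5/s
Solving: s = 5x/5
ds/dt = 5/5 · dx/dt = 1 · 3 = 3 ft/s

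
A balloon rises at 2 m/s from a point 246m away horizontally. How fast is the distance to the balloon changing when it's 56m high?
56√15913/15913 ≈ 0.4439 m/s

z² = 246² + y²
z = √(246² + 56²) = 2√15913
dz/dt = y/z · dy/dt = 56/(2√15913) · 2 = 56√15913/15913 ≈ 0.4439 m/s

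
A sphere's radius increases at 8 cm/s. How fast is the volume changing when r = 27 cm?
23328π cm³/s

V = (4/3)πr³
dV/dt = dV/dr · dr/dt = 4πr² · 8
At r = 27: dV/dt = 23328π cm³/s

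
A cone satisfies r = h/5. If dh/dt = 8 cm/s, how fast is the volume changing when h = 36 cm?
10368π/25 cm³/s

V = (1/3)π(h/5)²h = πh³/75
dV/dt = πh²/25 · 8
At h = 36: dV/dt = 10368π/25 cm³/s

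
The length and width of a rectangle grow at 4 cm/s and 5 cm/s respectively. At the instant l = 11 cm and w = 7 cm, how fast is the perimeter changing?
18 cm/s

P = 2(l + w)
dP/dt = 2(dl/dt + dw/dt) = 2(4 + 5) = 18 cm/s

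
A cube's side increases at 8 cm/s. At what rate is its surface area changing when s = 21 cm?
2016 cm²/s

A = 6s²
dA/dt = 12s · ds/dt = 12·21·8 = 2016 cm²/s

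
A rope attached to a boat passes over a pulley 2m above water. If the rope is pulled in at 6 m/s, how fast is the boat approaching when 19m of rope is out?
38√357/119 ≈ 6.034 m/s

rope² = x² + 2²
x = √(19² - 2²) = √357
dx/dt = (rope/x) · d(rope)/dt = (19/√357) · (-6) = -38√357/119 m/s
The boat approaches at 38√357/119 ≈ 6.034 m/s.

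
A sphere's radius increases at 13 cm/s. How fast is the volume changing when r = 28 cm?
40768π cm³/s

V = (4/3)πr³
dV/dt = dV/dr · dr/dt = 4πr² · 13
At r = 28: dV/dt = 40768π cm³/s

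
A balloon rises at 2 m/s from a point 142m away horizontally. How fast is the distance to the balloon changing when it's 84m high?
84√6805/6805 ≈ 1.018 m/s

z² = 142² + y²
z = √(142² + 84²) = 2√6805
dz/dt = y/z · dy/dt = 84/(2√6805) · 2 = 84√6805/6805 ≈ 1.018 m/s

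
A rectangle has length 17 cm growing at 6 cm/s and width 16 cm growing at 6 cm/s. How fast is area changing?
198 cm²/s

A = lw
dA/dt = w·dl/dt + l·dw/dt = 16·6 + 17·6 = 198 cm²/s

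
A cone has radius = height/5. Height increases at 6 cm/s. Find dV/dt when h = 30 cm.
216π cm³/s

V = (1/3)π(h/5)²h = πh³/75
dV/dt = πh²/25 · 6
At h = 30: dV/dt = 216π cm³/s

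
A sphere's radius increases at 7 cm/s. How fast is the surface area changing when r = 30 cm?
1680π cm²/s

S = 4πr²
dS/dt = dS/dr · dr/dt = 8πr · 7
At r = 30: dS/dt = 1680π cm²/s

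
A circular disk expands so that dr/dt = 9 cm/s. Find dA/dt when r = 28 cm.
504π cm²/s

A = πr²
dA/dt = 2πr · dr/dt = 2π(28)(9) = 504π cm²/s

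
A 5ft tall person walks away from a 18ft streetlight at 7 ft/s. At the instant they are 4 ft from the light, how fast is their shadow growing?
35/13 ft/s

By similar triangles: 18/(x+s) = 5/s
Solving: s = 5x/13
ds/dt = 5/13 · dx/dt = 5/13 · 7 = 35/13 ft/s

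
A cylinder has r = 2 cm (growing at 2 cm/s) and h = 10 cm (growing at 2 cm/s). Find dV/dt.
88π cm³/s

V = πr²h
dV/dt = 2πrh·dr/dt + πr²·dh/dt
= 2π(2)(10)(2) + π(2)²(2)
= 88π cm³/s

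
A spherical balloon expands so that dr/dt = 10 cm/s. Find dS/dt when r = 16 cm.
1280π cm²/s

S = 4πr²
dS/dt = dS/dr · dr/dt = 8πr · 10
At r = 16: dS/dt = 1280π cm²/s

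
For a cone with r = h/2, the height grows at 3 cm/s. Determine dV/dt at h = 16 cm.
192π cm³/s

V = (1/3)π(h/2)²h = πh³/12
dV/dt = πh²/4 · 3
At h = 16: dV/dt = 192π cm³/s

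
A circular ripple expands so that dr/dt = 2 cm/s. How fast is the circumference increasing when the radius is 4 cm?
4π cm/s

C = 2πr
dC/dt = 2π · dr/dt = 2π · 2 = 4π cm/s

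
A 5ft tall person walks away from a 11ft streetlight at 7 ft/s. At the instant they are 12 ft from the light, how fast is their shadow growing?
35/6 ft/s

By similar triangles: 11/(x+s) = 5/s
Solving: s = 5x/6
ds/dt = 5/6 · dx/dt = 5/6 · 7 = 35/6 ft/s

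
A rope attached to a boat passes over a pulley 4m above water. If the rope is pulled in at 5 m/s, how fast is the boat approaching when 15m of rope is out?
75√209/209 ≈ 5.188 m/s

rope² = x² + 4²
x = √(15² - 4²) = √209
dx/dt = (rope/x) · d(rope)/dt = (15/√209) · (-5) = -75√209/209 m/s
The boat approaches at 75√209/209 ≈ 5.188 m/s.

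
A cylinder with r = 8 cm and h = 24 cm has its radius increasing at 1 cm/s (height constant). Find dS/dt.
80π cm²/s

S = 2πrh + 2πr² (lateral + bases)
dS/dt = (2πh + 4πr)·dr/dt = (2π·24 + 4π·8)·1
= 80π cm²/s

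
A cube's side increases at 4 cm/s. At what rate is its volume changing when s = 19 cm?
4332 cm³/s

V = s³
dV/dt = 3s² · ds/dt = 3·19²·4 = 4332 cm³/s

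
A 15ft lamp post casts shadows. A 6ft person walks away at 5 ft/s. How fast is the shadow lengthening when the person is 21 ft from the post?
10/3 ft/s

By similar triangles: 15/(x+s) = 6/s
Solving: s = 6x/9
ds/dt = 6/9 · dx/dt = 2/3 · 5 = 10/3 ft/s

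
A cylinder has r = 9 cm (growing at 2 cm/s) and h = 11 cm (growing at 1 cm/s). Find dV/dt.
477π cm³/s

V = πr²h
dV/dt = 2πrh·dr/dt + πr²·dh/dt
= 2π(9)(11)(2) + π(9)²(1)
= 477π cm³/s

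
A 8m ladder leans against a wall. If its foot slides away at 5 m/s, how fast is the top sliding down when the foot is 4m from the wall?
5√3/3 ≈ 2.887 m/s

x² + y² = 8²
2x·dx/dt + 2y·dy/dt = 0
dy/dt = -x/y · dx/dt = -4/(4√3) · 5 = -5√3/3 m/s
The top is descending at 5√3/3 ≈ 2.887 m/s.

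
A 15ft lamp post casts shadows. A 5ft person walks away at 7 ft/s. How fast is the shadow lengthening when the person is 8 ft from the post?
7/2 ft/s

By similar triangles: 15/(x+s) = 5/s
Solving: s = 5x/10
ds/dt = 5/10 · dx/dt = 1/2 · 7 = 7/2 ft/s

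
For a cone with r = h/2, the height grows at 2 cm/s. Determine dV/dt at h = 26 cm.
338π cm³/s

V = (1/3)π(h/2)²h = πh³/12
dV/dt = πh²/4 · 2
At h = 26: dV/dt = 338π cm³/s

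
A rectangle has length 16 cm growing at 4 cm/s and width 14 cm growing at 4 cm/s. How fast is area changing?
120 cm²/s

A = lw
dA/dt = w·dl/dt + l·dw/dt = 14·4 + 16·4 = 120 cm²/s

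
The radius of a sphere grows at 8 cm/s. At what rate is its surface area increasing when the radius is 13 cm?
832π cm²/s

S = 4πr²
dS/dt = dS/dr · dr/dt = 8πr · 8
At r = 13: dS/dt = 832π cm²/s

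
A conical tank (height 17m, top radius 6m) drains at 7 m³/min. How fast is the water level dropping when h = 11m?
2023/(4356π) ≈ 0.1478 m/min

r/h = 6/17, so r = (6/17)h
V = (1/3)πr²h = (1/3)π((6/17)h)²h = (12/289)πh³
dV/dh = (36/289)πh²
dh/dt = (dV/dt)/(dV/dh) = -7/((36/289)π·11²) = -2023/(4356π) m/min
The level is dropping at 2023/(4356π) ≈ 0.1478 m/min.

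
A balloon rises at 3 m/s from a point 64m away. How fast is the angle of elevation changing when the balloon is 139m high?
0.008199 rad/s

tan(θ) = y/64
sec²(θ) · dθ/dt = (1/64) · dy/dt
dθ/dt = cos²(θ)/64 · 3 = 64/(64² + 139²) · 3
dθ/dt = 0.008199 rad/s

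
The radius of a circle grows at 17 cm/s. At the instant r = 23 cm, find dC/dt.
34π cm/s

C = 2πr
dC/dt = 2π · dr/dt = 2π · 17 = 34π cm/s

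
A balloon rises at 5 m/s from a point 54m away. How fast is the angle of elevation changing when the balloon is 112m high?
0.017464 rad/s

tan(θ) = y/54
sec²(θ) · dθ/dt = (1/54) · dy/dt
dθ/dt = cos²(θ)/54 · 5 = 54/(54² + 112²) · 5
dθ/dt = 0.017464 rad/s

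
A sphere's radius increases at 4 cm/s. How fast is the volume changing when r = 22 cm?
7744π cm³/s

V = (4/3)πr³
dV/dt = dV/dr · dr/dt = 4πr² · 4
At r = 22: dV/dt = 7744π cm³/s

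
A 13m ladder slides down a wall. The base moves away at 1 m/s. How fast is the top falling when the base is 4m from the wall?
4√17/51 ≈ 0.3234 m/s

x² + y² = 13²
2x·dx/dt + 2y·dy/dt = 0
dy/dt = -x/y · dx/dt = -4/(3√17) · 1 = -4√17/51 m/s
The top is descending at 4√17/51 ≈ 0.3234 m/s.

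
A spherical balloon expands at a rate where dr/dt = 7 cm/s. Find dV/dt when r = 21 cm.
12348π cm³/s

V = (4/3)πr³
dV/dt = dV/dr · dr/dt = 4πr² · 7
At r = 21: dV/dt = 12348π cm³/s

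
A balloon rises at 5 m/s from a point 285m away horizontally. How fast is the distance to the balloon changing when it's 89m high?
445√106/3074 ≈ 1.49 m/s

z² = 285² + y²
z = √(285² + 89²) = 29√106
dz/dt = y/z · dy/dt = 89/(29√106) · 5 = 445√106/3074 ≈ 1.49 m/s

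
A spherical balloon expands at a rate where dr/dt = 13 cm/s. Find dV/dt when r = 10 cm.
5200π cm³/s

V = (4/3)πr³
dV/dt = dV/dr · dr/dt = 4πr² · 13
At r = 10: dV/dt = 5200π cm³/s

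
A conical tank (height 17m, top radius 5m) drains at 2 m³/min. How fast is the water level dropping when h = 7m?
578/(1225π) ≈ 0.1502 m/min

r/h = 5/17, so r = (5/17)h
V = (1/3)πr²h = (1/3)π((5/17)h)²h = (25/867)πh³
dV/dh = (25/289)πh²
dh/dt = (dV/dt)/(dV/dh) = -2/((25/289)π·7²) = -578/(1225π) m/min
The level is dropping at 578/(1225π) ≈ 0.1502 m/min.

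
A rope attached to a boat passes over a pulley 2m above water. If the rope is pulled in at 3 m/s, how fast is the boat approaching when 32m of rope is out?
16√255/85 ≈ 3.006 m/s

rope² = x² + 2²
x = √(32² - 2²) = 2√255
dx/dt = (rope/x) · d(rope)/dt = (32/(2√255)) · (-3) = -16√255/85 m/s
The boat approaches at 16√255/85 ≈ 3.006 m/s.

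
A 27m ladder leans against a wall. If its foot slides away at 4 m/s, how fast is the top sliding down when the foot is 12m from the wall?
16√65/65 ≈ 1.985 m/s

x² + y² = 27²
2x·dx/dt + 2y·dy/dt = 0
dy/dt = -x/y · dx/dt = -12/(3√65) · 4 = -16√65/65 m/s
The top is descending at 16√65/65 ≈ 1.985 m/s.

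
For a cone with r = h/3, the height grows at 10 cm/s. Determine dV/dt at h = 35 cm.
12250π/9 cm³/s

V = (1/3)π(h/3)²h = πh³/27
dV/dt = πh²/9 · 10
At h = 35: dV/dt = 12250π/9 cm³/s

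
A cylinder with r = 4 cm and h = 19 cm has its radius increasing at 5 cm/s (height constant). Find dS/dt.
270π cm²/s

S = 2πrh + 2πr² (lateral + bases)
dS/dt = (2πh + 4πr)·dr/dt = (2π·19 + 4π·4)·5
= 270π cm²/s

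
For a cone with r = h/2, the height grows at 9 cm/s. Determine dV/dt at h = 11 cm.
1089π/4 cm³/s

V = (1/3)π(h/2)²h = πh³/12
dV/dt = πh²/4 · 9
At h = 11: dV/dt = 1089π/4 cm³/s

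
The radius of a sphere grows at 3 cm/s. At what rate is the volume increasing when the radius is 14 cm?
2352π cm³/s

V = (4/3)πr³
dV/dt = dV/dr · dr/dt = 4πr² · 3
At r = 14: dV/dt = 2352π cm³/s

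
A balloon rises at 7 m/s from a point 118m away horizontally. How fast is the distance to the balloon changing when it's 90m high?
315√5506/5506 ≈ 4.245 m/s

z² = 118² + y²
z = √(118² + 90²) = 2√5506
dz/dt = y/z · dy/dt = 90/(2√5506) · 7 = 315√5506/5506 ≈ 4.245 m/s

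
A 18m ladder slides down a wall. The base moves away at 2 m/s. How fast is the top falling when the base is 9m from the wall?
2√3/3 ≈ 1.155 m/s

x² + y² = 18²
2x·dx/dt + 2y·dy/dt = 0
dy/dt = -x/y · dx/dt = -9/(9√3) · 2 = -2√3/3 m/s
The top is descending at 2√3/3 ≈ 1.155 m/s.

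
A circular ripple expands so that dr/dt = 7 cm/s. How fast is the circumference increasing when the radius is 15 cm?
14π cm/s

C = 2πr
dC/dt = 2π · dr/dt = 2π · 7 = 14π cm/s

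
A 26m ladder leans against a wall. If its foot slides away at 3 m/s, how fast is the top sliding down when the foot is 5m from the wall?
5√651/217 ≈ 0.5879 m/s

x² + y² = 26²
2x·dx/dt + 2y·dy/dt = 0
dy/dt = -x/y · dx/dt = -5/√651 · 3 = -5√651/217 m/s
The top is descending at 5√651/217 ≈ 0.5879 m/s.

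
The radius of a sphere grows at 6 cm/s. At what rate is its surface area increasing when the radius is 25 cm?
1200π cm²/s

S = 4πr²
dS/dt = dS/dr · dr/dt = 8πr · 6
At r = 25: dS/dt = 1200π cm²/s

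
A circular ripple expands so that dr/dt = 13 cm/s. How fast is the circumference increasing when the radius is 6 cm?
26π cm/s

C = 2πr
dC/dt = 2π · dr/dt = 2π · 13 = 26π cm/s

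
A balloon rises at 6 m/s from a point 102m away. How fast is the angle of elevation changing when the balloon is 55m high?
0.045573 rad/s

tan(θ) = y/102
sec²(θ) · dθ/dt = (1/102) · dy/dt
dθ/dt = cos²(θ)/102 · 6 = 102/(102² + 55²) · 6
dθ/dt = 0.045573 rad/s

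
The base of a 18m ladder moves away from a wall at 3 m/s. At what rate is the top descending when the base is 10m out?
15√14/28 ≈ 2.004 m/s

x² + y² = 18²
2x·dx/dt + 2y·dy/dt = 0
dy/dt = -x/y · dx/dt = -10/(4√14) · 3 = -15√14/28 m/s
The top is descending at 15√14/28 ≈ 2.004 m/s.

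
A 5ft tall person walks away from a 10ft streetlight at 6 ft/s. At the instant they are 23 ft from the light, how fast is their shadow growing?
6 ft/s

By similar triangles: 10/(x+s) = 5/s
Solving: s = 5x/5
ds/dt = 5/5 · dx/dt = 1 · 6 = 6 ft/s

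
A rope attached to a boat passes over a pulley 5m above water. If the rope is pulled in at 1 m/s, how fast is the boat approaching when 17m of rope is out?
17√66/132 ≈ 1.046 m/s

rope² = x² + 5²
x = √(17² - 5²) = 2√66
dx/dt = (rope/x) · d(rope)/dt = (17/(2√66)) · (-1) = -17√66/132 m/s
The boat approaches at 17√66/132 ≈ 1.046 m/s.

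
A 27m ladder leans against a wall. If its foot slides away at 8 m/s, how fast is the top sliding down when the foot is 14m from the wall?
112√533/533 ≈ 4.851 m/s

x² + y² = 27²
2x·dx/dt + 2y·dy/dt = 0
dy/dt = -x/y · dx/dt = -14/√533 · 8 = -112√533/533 m/s
The top is descending at 112√533/533 ≈ 4.851 m/s.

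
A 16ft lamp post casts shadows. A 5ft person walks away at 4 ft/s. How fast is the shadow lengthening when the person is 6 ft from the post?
20/11 ft/s

By similar triangles: 16/(x+s) = 5/s
Solving: s = 5x/11
ds/dt = 5/11 · dx/dt = 5/11 · 4 = 20/11 ft/s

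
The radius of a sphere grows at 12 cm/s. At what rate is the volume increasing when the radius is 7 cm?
2352π cm³/s

V = (4/3)πr³
dV/dt = dV/dr · dr/dt = 4πr² · 12
At r = 7: dV/dt = 2352π cm³/s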